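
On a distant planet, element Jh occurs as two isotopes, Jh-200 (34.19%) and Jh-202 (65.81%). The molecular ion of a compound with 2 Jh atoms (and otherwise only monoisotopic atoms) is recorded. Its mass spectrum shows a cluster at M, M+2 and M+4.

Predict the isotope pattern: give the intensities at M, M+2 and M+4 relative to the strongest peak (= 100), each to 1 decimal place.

26.0 : 100.0 : 96.2

Expanding (0.3419 + 0.6581)^2:
P(M) = 0.3419^2 = 0.116896
P(M+2) = 2 × 0.3419^1 × 0.6581^1 = 0.450009
P(M+4) = 0.6581^2 = 0.433096
The M+2 peak is largest (0.450009); scaling to 100 gives 26.0 : 100.0 : 96.2.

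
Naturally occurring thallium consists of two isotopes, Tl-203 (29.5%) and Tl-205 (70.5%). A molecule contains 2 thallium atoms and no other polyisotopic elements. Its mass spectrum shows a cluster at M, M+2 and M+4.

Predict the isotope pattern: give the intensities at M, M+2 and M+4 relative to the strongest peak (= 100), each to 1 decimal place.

17.5 : 83.7 : 100.0

Expanding (0.295 + 0.705)^2:
P(M) = 0.295^2 = 0.087025
P(M+2) = 2 × 0.295^1 × 0.705^1 = 0.415950
P(M+4) = 0.705^2 = 0.497025
The M+4 peak is largest (0.497025); scaling to 100 gives 17.5 : 83.7 : 100.0.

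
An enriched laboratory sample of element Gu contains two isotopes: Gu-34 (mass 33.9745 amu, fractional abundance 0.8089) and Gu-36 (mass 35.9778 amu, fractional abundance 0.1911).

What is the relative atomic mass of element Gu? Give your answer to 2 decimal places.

34.36 amu

The abundance-weighted mean is 0.8089 × 33.9745 + 0.1911 × 35.9778
= 27.48197 + 6.87536 = 34.35733 amu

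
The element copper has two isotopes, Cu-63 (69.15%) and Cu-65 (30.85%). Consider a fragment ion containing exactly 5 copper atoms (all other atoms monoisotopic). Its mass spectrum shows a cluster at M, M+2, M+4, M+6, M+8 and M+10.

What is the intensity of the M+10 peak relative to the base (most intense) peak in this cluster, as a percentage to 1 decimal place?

Binomial terms of (0.6915 + 0.3085)^5: M 0.1581, M+2 0.3527, M+4 0.3147, M+6 0.1404, M+8 0.0313, M+10 0.0028 → M+2 is the base peak.
P(M+2) = C(5,1) × 0.6915^4 × 0.3085^1 = 5 × 0.2286487 × 0.3085 = 0.352691 (base)
P(M+10) = C(5,5) × 0.6915^0 × 0.3085^5 = 1 × 1.0000 × 0.00279432 = 0.002794
Relative intensity = 0.002794 / 0.352691 × 100 = 0.8

0.8%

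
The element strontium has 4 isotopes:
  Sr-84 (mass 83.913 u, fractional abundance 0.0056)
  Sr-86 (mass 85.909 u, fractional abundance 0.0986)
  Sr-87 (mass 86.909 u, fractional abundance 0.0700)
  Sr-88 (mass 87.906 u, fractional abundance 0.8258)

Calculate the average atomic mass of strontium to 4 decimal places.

Ar = Σ fᵢ·mᵢ = 0.0056 × 83.913 + 0.0986 × 85.909 + 0.0700 × 86.909 + 0.8258 × 87.906
= 0.46991 + 8.47063 + 6.08363 + 72.59277 = 87.61694 u

87.6169 u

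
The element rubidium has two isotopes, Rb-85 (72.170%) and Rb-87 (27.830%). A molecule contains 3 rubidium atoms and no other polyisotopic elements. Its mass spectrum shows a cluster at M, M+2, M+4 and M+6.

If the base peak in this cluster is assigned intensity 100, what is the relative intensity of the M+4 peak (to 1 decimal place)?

38.6

Binomial terms of (0.72170 + 0.27830)^3: M 0.3759, M+2 0.4349, M+4 0.1677, M+6 0.0216 → M+2 is the base peak.
P(M+2) = C(3,1) × 0.72170^2 × 0.27830^1 = 3 × 0.52085089 × 0.2783 = 0.434858 (base)
P(M+4) = C(3,2) × 0.72170^1 × 0.27830^2 = 3 × 0.7217 × 0.07745089 = 0.167689
Relative intensity = 0.167689 / 0.434858 × 100 = 38.6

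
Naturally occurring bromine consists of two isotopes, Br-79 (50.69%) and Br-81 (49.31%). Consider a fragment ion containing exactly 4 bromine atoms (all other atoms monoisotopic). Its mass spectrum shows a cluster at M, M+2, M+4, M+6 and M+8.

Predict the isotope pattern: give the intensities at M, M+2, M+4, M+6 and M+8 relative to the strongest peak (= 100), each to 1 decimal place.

17.6 : 68.5 : 100.0 : 64.9 : 15.8

The 4 Br atoms are independent, so intensities follow the terms of (0.5069 + 0.4931)^4.
P(M) = 0.5069^4 = 0.066022
P(M+2) = 4 × 0.5069^3 × 0.4931^1 = 0.256899
P(M+4) = 6 × 0.5069^2 × 0.4931^2 = 0.374857
P(M+6) = 4 × 0.5069^1 × 0.4931^3 = 0.243101
P(M+8) = 0.4931^4 = 0.059121
The M+4 peak is largest (0.374857); scaling to 100 gives 17.6 : 68.5 : 100.0 : 64.9 : 15.8.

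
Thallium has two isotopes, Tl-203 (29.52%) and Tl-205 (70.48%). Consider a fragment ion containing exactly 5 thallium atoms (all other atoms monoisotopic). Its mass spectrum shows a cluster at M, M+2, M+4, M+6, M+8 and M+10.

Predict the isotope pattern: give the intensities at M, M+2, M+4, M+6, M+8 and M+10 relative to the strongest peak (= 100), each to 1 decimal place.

0.6 : 7.3 : 35.1 : 83.8 : 100.0 : 47.8

Each Tl atom is independently Tl-203 (p = 0.2952) or Tl-205 (q = 0.7048); the cluster is the binomial expansion (p + q)^5.
P(M) = 0.2952^5 = 0.002242
P(M+2) = 5 × 0.2952^4 × 0.7048^1 = 0.026761
P(M+4) = 10 × 0.2952^3 × 0.7048^2 = 0.127785
P(M+6) = 10 × 0.2952^2 × 0.7048^3 = 0.305092
P(M+8) = 5 × 0.2952^1 × 0.7048^4 = 0.364208
P(M+10) = 0.7048^5 = 0.173912
The M+8 peak is largest (0.364208); scaling to 100 gives 0.6 : 7.3 : 35.1 : 83.8 : 100.0 : 47.8.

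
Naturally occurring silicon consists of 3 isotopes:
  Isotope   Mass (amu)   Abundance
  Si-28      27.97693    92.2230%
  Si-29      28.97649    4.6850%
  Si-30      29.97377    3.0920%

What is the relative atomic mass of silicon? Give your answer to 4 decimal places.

Average mass = Σ (abundance × isotope mass) = 0.922230 × 27.97693 + 0.046850 × 28.97649 + 0.030920 × 29.97377
= 25.801164 + 1.357549 + 0.926789 = 28.085502 amu

28.0855 amu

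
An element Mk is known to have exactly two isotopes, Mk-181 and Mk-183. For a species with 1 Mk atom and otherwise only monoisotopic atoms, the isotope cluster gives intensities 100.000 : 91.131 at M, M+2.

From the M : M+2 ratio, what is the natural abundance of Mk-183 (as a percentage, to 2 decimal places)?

47.68%

Write p for the Mk-181 fraction. I(M+2)/I(M) = [C(1,1)·p^0·(1−p)] / p^1 = 1·(1−p)/p = 91.131/100.000 = 0.9113
(1−p)/p = 0.9113/1 = 0.9113  ⇒  p = 1/(1 + 0.9113) = 0.5232
Mk-181: 52.32%, Mk-183: 47.68%.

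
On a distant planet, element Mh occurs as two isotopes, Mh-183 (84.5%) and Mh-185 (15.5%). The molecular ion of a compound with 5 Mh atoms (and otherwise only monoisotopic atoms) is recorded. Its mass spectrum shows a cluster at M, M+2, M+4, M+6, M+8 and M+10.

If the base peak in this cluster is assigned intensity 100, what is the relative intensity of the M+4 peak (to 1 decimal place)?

(0.845 + 0.155)^5 gives M 0.4308, M+2 0.3951, M+4 0.1450, M+6 0.0266, M+8 0.0024, M+10 0.0001; the largest is M.
P(M) = C(5,0) × 0.845^5 × 0.155^0 = 1 × 0.43080779 × 1.0000 = 0.430808 (base)
P(M+4) = C(5,2) × 0.845^3 × 0.155^2 = 10 × 0.60335112 × 0.024025 = 0.144955
Relative intensity = 0.144955 / 0.430808 × 100 = 33.6

33.6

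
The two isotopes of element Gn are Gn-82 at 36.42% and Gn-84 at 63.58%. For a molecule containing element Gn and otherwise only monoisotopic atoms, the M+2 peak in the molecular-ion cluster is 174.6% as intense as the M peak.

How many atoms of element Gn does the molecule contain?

With n Gn atoms, P(M+2)/P(M) = C(n,1)·p^(n−1)q / p^n = n·q/p = n · 0.6358/0.3642.
n = 1.746 × 0.3642/0.6358 = 1.00 ≈ 1

1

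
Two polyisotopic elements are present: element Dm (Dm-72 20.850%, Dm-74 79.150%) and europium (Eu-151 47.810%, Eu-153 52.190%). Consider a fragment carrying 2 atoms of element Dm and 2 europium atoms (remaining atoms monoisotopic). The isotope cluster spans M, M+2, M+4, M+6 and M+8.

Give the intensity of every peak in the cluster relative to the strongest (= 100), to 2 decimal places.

Element Dm pattern (n=2): 0.04347225 : 0.3300555 : 0.62647225
Europium pattern (n=2): 0.22857961 : 0.49904078 : 0.27237961
Convolve the two distributions (both contribute in 2-u steps):
  M: 0.04347225×0.22857961 = 0.009937
  M+2: 0.04347225×0.49904078 + 0.3300555×0.22857961 = 0.097138
  M+4: 0.04347225×0.27237961 + 0.3300555×0.49904078 + 0.62647225×0.22857961 = 0.319751
  M+6: 0.3300555×0.27237961 + 0.62647225×0.49904078 = 0.402536
  M+8: 0.62647225×0.27237961 = 0.170638
Scale to base peak (0.402536) = 100: 2.47 : 24.13 : 79.43 : 100.00 : 42.39

2.47 : 24.13 : 79.43 : 100.00 : 42.39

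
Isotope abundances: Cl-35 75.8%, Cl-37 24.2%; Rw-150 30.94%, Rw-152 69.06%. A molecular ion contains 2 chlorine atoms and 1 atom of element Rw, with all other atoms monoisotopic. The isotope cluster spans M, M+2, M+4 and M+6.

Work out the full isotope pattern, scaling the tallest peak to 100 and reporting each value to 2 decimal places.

Chlorine pattern (n=2): 0.574564 : 0.366872 : 0.058564
Element Rw pattern (n=1): 0.3094 : 0.6906
Convolve the two distributions (both contribute in 2-u steps):
  M: 0.574564×0.3094 = 0.177770
  M+2: 0.574564×0.6906 + 0.366872×0.3094 = 0.510304
  M+4: 0.366872×0.6906 + 0.058564×0.3094 = 0.271482
  M+6: 0.058564×0.6906 = 0.040444
Scale to base peak (0.510304) = 100: 34.84 : 100.00 : 53.20 : 7.93

34.84 : 100.00 : 53.20 : 7.93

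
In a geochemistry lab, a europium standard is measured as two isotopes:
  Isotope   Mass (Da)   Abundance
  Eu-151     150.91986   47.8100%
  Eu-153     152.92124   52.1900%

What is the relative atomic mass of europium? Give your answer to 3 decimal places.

Weight each isotope mass by its fractional abundance: 0.478100 × 150.91986 + 0.521900 × 152.92124
= 72.154785 + 79.809595 = 151.964380 Da

151.964 Da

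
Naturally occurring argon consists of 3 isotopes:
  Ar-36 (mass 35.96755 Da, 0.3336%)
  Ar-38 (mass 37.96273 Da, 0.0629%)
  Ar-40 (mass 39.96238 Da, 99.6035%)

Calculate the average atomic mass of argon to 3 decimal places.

39.948 Da

Weight each isotope mass by its fractional abundance: 0.003336 × 35.96755 + 0.000629 × 37.96273 + 0.996035 × 39.96238
= 0.119988 + 0.023879 + 39.803929 = 39.947796 Da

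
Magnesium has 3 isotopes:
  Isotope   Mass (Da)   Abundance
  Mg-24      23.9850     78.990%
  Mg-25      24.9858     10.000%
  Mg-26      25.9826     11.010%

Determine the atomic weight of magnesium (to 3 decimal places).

24.305 Da

Weight each isotope mass by its fractional abundance: 0.78990 × 23.9850 + 0.10000 × 24.9858 + 0.11010 × 25.9826
= 18.94575 + 2.49858 + 2.86068 = 24.30501 Da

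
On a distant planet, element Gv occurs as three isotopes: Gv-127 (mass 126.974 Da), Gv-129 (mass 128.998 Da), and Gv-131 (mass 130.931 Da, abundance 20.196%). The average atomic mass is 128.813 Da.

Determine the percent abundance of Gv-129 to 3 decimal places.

51.376%

Let x and y be the fractions of Gv-127 and Gv-129. Then x + y = 1 − 0.20196 = 0.79804 and 126.974x + 128.998y = 128.813 − 0.20196×130.931 = 102.37017524.
Substituting: 126.974x + 128.998(0.79804 − x) = 102.37017524
(126.974 − 128.998)x = -0.57538868  ⇒  x = 0.28428, y = 0.51376
Gv-127: 28.428%, Gv-129: 51.376%.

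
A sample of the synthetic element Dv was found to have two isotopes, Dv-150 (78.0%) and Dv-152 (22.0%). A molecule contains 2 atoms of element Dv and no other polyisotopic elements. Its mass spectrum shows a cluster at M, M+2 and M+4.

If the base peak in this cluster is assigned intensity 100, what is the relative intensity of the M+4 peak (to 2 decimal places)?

7.96

Term probabilities: M 0.6084, M+2 0.3432, M+4 0.0484. Base peak = M.
P(M) = C(2,0) × 0.780^2 × 0.220^0 = 1 × 0.6084 × 1.0000 = 0.608400 (base)
P(M+4) = C(2,2) × 0.780^0 × 0.220^2 = 1 × 1.0000 × 0.0484 = 0.048400
Relative intensity = 0.048400 / 0.608400 × 100 = 7.96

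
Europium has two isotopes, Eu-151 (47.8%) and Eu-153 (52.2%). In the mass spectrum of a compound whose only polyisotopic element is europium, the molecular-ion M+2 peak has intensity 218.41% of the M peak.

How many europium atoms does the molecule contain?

2

With n Eu atoms, P(M+2)/P(M) = C(n,1)·p^(n−1)q / p^n = n·q/p = n · 0.522/0.478.
n = 2.1841 × 0.478/0.522 = 2.00 ≈ 2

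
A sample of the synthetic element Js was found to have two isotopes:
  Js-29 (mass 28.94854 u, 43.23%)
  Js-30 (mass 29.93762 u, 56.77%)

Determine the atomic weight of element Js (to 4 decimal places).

29.5100 u

Average mass = Σ (abundance × isotope mass) = 0.4323 × 28.94854 + 0.5677 × 29.93762
= 12.514454 + 16.995587 = 29.510041 u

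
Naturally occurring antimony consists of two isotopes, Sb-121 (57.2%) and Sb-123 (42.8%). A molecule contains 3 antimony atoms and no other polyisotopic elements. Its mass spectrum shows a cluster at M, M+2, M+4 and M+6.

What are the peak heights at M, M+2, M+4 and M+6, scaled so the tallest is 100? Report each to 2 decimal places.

44.55 : 100.00 : 74.83 : 18.66

The 3 Sb atoms are independent, so intensities follow the terms of (0.572 + 0.428)^3.
P(M) = 0.572^3 = 0.187149
P(M+2) = 3 × 0.572^2 × 0.428^1 = 0.420104
P(M+4) = 3 × 0.572^1 × 0.428^2 = 0.314344
P(M+6) = 0.428^3 = 0.078403
The M+2 peak is largest (0.420104); scaling to 100 gives 44.55 : 100.00 : 74.83 : 18.66.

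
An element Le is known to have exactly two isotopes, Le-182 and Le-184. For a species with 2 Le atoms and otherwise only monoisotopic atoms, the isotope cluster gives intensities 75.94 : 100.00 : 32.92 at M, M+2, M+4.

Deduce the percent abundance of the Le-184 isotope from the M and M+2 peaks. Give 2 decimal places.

Let p = fractional abundance of Le-182. I(M+2)/I(M) = [C(2,1)·p^1·(1−p)] / p^2 = 2·(1−p)/p = 100.00/75.94 = 1.3168
(1−p)/p = 1.3168/2 = 0.6584  ⇒  p = 1/(1 + 0.6584) = 0.6030
Le-182: 60.30%, Le-184: 39.70%.

39.70%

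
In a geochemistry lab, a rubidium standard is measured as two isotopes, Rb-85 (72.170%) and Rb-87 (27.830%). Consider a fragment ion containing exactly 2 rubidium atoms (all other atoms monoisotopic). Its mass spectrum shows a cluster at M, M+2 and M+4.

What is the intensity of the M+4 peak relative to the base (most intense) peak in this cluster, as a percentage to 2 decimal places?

(0.72170 + 0.27830)^2 gives M 0.5209, M+2 0.4017, M+4 0.0775; the largest is M.
P(M) = C(2,0) × 0.72170^2 × 0.27830^0 = 1 × 0.52085089 × 1.0000 = 0.520851 (base)
P(M+4) = C(2,2) × 0.72170^0 × 0.27830^2 = 1 × 1.0000 × 0.07745089 = 0.077451
Relative intensity = 0.077451 / 0.520851 × 100 = 14.87

14.87%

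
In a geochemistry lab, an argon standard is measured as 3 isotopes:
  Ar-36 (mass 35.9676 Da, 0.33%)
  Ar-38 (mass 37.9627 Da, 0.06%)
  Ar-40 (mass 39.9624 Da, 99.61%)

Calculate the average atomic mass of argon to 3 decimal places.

39.948 Da

Ar = Σ fᵢ·mᵢ = 0.0033 × 35.9676 + 0.0006 × 37.9627 + 0.9961 × 39.9624
= 0.11869 + 0.02278 + 39.80655 = 39.94802 Da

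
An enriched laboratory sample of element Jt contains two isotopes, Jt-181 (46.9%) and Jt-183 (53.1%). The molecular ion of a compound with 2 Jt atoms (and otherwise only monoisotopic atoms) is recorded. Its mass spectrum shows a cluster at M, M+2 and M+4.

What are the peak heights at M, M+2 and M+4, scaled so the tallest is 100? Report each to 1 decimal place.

44.2 : 100.0 : 56.6

Expanding (0.469 + 0.531)^2:
P(M) = 0.469^2 = 0.219961
P(M+2) = 2 × 0.469^1 × 0.531^1 = 0.498078
P(M+4) = 0.531^2 = 0.281961
The M+2 peak is largest (0.498078); scaling to 100 gives 44.2 : 100.0 : 56.6.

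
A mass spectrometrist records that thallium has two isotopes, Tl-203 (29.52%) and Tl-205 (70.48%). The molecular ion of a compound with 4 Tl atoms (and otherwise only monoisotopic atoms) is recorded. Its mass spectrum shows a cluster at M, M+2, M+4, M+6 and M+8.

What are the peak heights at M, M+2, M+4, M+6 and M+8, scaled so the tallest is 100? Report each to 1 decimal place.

The 4 Tl atoms are independent, so intensities follow the terms of (0.2952 + 0.7048)^4.
P(M) = 0.2952^4 = 0.007594
P(M+2) = 4 × 0.2952^3 × 0.7048^1 = 0.072523
P(M+4) = 6 × 0.2952^2 × 0.7048^2 = 0.259726
P(M+6) = 4 × 0.2952^1 × 0.7048^3 = 0.413403
P(M+8) = 0.7048^4 = 0.246754
The M+6 peak is largest (0.413403); scaling to 100 gives 1.8 : 17.5 : 62.8 : 100.0 : 59.7.

1.8 : 17.5 : 62.8 : 100.0 : 59.7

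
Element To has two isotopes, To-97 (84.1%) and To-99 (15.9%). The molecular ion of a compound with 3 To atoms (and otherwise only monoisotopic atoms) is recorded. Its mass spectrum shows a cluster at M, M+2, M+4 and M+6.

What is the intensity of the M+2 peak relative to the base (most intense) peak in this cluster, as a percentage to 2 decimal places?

56.72%

(0.841 + 0.159)^3 gives M 0.5948, M+2 0.3374, M+4 0.0638, M+6 0.0040; the largest is M.
P(M) = C(3,0) × 0.841^3 × 0.159^0 = 1 × 0.59482332 × 1.0000 = 0.594823 (base)
P(M+2) = C(3,1) × 0.841^2 × 0.159^1 = 3 × 0.707281 × 0.1590 = 0.337373
Relative intensity = 0.337373 / 0.594823 × 100 = 56.72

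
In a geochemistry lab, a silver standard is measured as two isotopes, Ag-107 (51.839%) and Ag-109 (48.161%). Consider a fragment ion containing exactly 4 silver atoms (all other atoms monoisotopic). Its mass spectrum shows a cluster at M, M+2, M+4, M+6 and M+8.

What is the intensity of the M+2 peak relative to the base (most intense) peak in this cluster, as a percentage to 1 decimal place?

Binomial terms of (0.51839 + 0.48161)^4: M 0.0722, M+2 0.2684, M+4 0.3740, M+6 0.2316, M+8 0.0538 → M+4 is the base peak.
P(M+4) = C(4,2) × 0.51839^2 × 0.48161^2 = 6 × 0.26872819 × 0.23194819 = 0.373986 (base)
P(M+2) = C(4,1) × 0.51839^3 × 0.48161^1 = 4 × 0.13930601 × 0.48161 = 0.268365
Relative intensity = 0.268365 / 0.373986 × 100 = 71.8

71.8%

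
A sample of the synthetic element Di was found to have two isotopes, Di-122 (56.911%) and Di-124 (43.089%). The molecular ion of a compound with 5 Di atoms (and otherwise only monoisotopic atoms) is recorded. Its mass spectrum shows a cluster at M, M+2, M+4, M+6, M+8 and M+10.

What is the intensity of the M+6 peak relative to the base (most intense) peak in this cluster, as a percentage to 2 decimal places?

Term probabilities: M 0.0597, M+2 0.2260, M+4 0.3422, M+6 0.2591, M+8 0.0981, M+10 0.0149. Base peak = M+4.
P(M+4) = C(5,2) × 0.56911^3 × 0.43089^2 = 10 × 0.18432687 × 0.18566619 = 0.342233 (base)
P(M+6) = C(5,3) × 0.56911^2 × 0.43089^3 = 10 × 0.32388619 × 0.08000171 = 0.259114
Relative intensity = 0.259114 / 0.342233 × 100 = 75.71

75.71%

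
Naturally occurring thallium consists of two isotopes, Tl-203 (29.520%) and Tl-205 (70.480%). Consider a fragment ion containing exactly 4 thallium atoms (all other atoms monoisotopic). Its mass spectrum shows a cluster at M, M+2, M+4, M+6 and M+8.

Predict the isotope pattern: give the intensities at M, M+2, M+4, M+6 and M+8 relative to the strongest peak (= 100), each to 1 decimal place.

Expanding (0.29520 + 0.70480)^4:
P(M) = 0.29520^4 = 0.007594
P(M+2) = 4 × 0.29520^3 × 0.70480^1 = 0.072523
P(M+4) = 6 × 0.29520^2 × 0.70480^2 = 0.259726
P(M+6) = 4 × 0.29520^1 × 0.70480^3 = 0.413403
P(M+8) = 0.70480^4 = 0.246754
The M+6 peak is largest (0.413403); scaling to 100 gives 1.8 : 17.5 : 62.8 : 100.0 : 59.7.

1.8 : 17.5 : 62.8 : 100.0 : 59.7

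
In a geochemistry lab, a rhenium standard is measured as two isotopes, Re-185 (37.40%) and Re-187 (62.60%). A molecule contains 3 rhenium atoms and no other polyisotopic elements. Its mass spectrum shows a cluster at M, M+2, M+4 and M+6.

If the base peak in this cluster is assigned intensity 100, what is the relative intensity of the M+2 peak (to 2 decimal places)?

59.74

(0.3740 + 0.6260)^3 gives M 0.0523, M+2 0.2627, M+4 0.4397, M+6 0.2453; the largest is M+4.
P(M+4) = C(3,2) × 0.3740^1 × 0.6260^2 = 3 × 0.3740 × 0.391876 = 0.439685 (base)
P(M+2) = C(3,1) × 0.3740^2 × 0.6260^1 = 3 × 0.139876 × 0.6260 = 0.262687
Relative intensity = 0.262687 / 0.439685 × 100 = 59.74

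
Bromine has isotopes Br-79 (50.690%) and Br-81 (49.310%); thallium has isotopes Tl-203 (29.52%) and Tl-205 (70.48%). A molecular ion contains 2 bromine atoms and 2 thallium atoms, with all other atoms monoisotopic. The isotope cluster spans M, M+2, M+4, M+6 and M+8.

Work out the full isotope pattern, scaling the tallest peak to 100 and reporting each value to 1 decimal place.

Bromine pattern (n=2): 0.25694761 : 0.49990478 : 0.24314761
Thallium pattern (n=2): 0.08714304 : 0.41611392 : 0.49674304
Convolve the two distributions (both contribute in 2-u steps):
  M: 0.25694761×0.08714304 = 0.022391
  M+2: 0.25694761×0.41611392 + 0.49990478×0.08714304 = 0.150483
  M+4: 0.25694761×0.49674304 + 0.49990478×0.41611392 + 0.24314761×0.08714304 = 0.356843
  M+6: 0.49990478×0.49674304 + 0.24314761×0.41611392 = 0.349501
  M+8: 0.24314761×0.49674304 = 0.120782
Scale to base peak (0.356843) = 100: 6.3 : 42.2 : 100.0 : 97.9 : 33.8

6.3 : 42.2 : 100.0 : 97.9 : 33.8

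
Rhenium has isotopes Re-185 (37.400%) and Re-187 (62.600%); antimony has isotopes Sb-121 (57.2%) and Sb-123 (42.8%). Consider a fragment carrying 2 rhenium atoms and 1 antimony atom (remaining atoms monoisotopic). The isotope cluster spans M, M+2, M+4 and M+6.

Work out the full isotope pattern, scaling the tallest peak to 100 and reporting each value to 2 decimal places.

18.85 : 77.19 : 100.00 : 39.50

Rhenium pattern (n=2): 0.139876 : 0.468248 : 0.391876
Antimony pattern (n=1): 0.5720 : 0.4280
Convolve the two distributions (both contribute in 2-u steps):
  M: 0.139876×0.5720 = 0.080009
  M+2: 0.139876×0.4280 + 0.468248×0.5720 = 0.327705
  M+4: 0.468248×0.4280 + 0.391876×0.5720 = 0.424563
  M+6: 0.391876×0.4280 = 0.167723
Scale to base peak (0.424563) = 100: 18.85 : 77.19 : 100.00 : 39.50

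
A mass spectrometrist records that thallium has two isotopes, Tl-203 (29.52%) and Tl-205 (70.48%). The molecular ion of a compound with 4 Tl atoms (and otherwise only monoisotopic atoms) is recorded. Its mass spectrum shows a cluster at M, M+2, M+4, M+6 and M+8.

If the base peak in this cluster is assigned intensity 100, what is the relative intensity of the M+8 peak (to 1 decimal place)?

59.7

Term probabilities: M 0.0076, M+2 0.0725, M+4 0.2597, M+6 0.4134, M+8 0.2468. Base peak = M+6.
P(M+6) = C(4,3) × 0.2952^1 × 0.7048^3 = 4 × 0.2952 × 0.35010449 = 0.413403 (base)
P(M+8) = C(4,4) × 0.2952^0 × 0.7048^4 = 1 × 1.0000 × 0.24675365 = 0.246754
Relative intensity = 0.246754 / 0.413403 × 100 = 59.7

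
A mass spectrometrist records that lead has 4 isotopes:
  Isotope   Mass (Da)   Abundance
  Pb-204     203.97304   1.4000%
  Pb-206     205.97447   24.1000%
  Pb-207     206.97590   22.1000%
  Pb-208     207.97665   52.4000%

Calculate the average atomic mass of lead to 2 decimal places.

Weight each isotope mass by its fractional abundance: 0.014000 × 203.97304 + 0.241000 × 205.97447 + 0.221000 × 206.97590 + 0.524000 × 207.97665
= 2.855623 + 49.639847 + 45.741674 + 108.979765 = 207.216909 Da

207.22 Da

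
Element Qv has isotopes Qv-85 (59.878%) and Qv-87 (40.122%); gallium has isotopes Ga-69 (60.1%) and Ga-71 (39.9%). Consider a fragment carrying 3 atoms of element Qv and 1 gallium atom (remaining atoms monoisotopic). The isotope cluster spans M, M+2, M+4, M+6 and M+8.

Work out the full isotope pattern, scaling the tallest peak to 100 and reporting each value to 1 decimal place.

Element Qv pattern (n=3): 0.21468508 : 0.43155723 : 0.2891703 : 0.06458739
Gallium pattern (n=1): 0.6010 : 0.3990
Convolve the two distributions (both contribute in 2-u steps):
  M: 0.21468508×0.6010 = 0.129026
  M+2: 0.21468508×0.3990 + 0.43155723×0.6010 = 0.345025
  M+4: 0.43155723×0.3990 + 0.2891703×0.6010 = 0.345983
  M+6: 0.2891703×0.3990 + 0.06458739×0.6010 = 0.154196
  M+8: 0.06458739×0.3990 = 0.025770
Scale to base peak (0.345983) = 100: 37.3 : 99.7 : 100.0 : 44.6 : 7.4

37.3 : 99.7 : 100.0 : 44.6 : 7.4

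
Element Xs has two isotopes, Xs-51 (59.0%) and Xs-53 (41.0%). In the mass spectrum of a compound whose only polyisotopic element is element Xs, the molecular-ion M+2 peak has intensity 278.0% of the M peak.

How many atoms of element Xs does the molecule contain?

With n Xs atoms, P(M+2)/P(M) = C(n,1)·p^(n−1)q / p^n = n·q/p = n · 0.410/0.590.
n = 2.780 × 0.590/0.410 = 4.00 ≈ 4

4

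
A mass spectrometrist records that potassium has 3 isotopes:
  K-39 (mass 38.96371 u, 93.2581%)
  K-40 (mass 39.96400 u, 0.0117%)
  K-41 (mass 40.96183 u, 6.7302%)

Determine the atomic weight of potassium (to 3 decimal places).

39.098 u

The abundance-weighted mean is 0.932581 × 38.96371 + 0.000117 × 39.96400 + 0.067302 × 40.96183
= 36.336816 + 0.004676 + 2.756813 = 39.098305 u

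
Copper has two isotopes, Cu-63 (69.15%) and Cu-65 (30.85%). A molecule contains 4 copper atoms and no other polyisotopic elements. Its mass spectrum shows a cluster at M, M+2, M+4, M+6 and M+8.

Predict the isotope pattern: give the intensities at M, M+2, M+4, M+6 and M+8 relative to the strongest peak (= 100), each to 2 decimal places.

The 4 Cu atoms are independent, so intensities follow the terms of (0.6915 + 0.3085)^4.
P(M) = 0.6915^4 = 0.228649
P(M+2) = 4 × 0.6915^3 × 0.3085^1 = 0.408030
P(M+4) = 6 × 0.6915^2 × 0.3085^2 = 0.273052
P(M+6) = 4 × 0.6915^1 × 0.3085^3 = 0.081212
P(M+8) = 0.3085^4 = 0.009058
The M+2 peak is largest (0.408030); scaling to 100 gives 56.04 : 100.00 : 66.92 : 19.90 : 2.22.

56.04 : 100.00 : 66.92 : 19.90 : 2.22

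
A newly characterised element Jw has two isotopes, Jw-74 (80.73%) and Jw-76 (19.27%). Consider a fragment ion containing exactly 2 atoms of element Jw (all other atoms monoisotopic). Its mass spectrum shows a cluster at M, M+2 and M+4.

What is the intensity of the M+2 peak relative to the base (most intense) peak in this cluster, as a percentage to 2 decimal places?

47.74%

Term probabilities: M 0.6517, M+2 0.3111, M+4 0.0371. Base peak = M.
P(M) = C(2,0) × 0.8073^2 × 0.1927^0 = 1 × 0.65173329 × 1.0000 = 0.651733 (base)
P(M+2) = C(2,1) × 0.8073^1 × 0.1927^1 = 2 × 0.8073 × 0.1927 = 0.311133
Relative intensity = 0.311133 / 0.651733 × 100 = 47.74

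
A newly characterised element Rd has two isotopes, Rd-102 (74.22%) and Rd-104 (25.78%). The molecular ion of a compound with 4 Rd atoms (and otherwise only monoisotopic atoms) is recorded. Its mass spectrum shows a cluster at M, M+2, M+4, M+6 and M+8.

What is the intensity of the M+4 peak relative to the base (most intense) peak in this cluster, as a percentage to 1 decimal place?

52.1%

Binomial terms of (0.7422 + 0.2578)^4: M 0.3034, M+2 0.4216, M+4 0.2197, M+6 0.0509, M+8 0.0044 → M+2 is the base peak.
P(M+2) = C(4,1) × 0.7422^3 × 0.2578^1 = 4 × 0.40884892 × 0.2578 = 0.421605 (base)
P(M+4) = C(4,2) × 0.7422^2 × 0.2578^2 = 6 × 0.55086084 × 0.06646084 = 0.219664
Relative intensity = 0.219664 / 0.421605 × 100 = 52.1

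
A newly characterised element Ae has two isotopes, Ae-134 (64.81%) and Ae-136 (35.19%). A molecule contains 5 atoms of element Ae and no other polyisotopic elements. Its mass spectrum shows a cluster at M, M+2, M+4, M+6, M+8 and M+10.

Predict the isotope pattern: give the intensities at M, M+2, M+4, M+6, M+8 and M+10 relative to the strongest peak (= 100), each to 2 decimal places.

33.92 : 92.09 : 100.00 : 54.30 : 14.74 : 1.60

Expanding (0.6481 + 0.3519)^5:
P(M) = 0.6481^5 = 0.114343
P(M+2) = 5 × 0.6481^4 × 0.3519^1 = 0.310425
P(M+4) = 10 × 0.6481^3 × 0.3519^2 = 0.337105
P(M+6) = 10 × 0.6481^2 × 0.3519^3 = 0.183038
P(M+8) = 5 × 0.6481^1 × 0.3519^4 = 0.049692
P(M+10) = 0.3519^5 = 0.005396
The M+4 peak is largest (0.337105); scaling to 100 gives 33.92 : 92.09 : 100.00 : 54.30 : 14.74 : 1.60.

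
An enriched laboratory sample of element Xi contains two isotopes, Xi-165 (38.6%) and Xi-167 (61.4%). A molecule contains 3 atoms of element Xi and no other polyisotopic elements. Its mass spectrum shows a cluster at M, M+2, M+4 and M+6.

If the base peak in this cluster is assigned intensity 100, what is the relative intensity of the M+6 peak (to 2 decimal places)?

53.02

Term probabilities: M 0.0575, M+2 0.2745, M+4 0.4366, M+6 0.2315. Base peak = M+4.
P(M+4) = C(3,2) × 0.386^1 × 0.614^2 = 3 × 0.3860 × 0.376996 = 0.436561 (base)
P(M+6) = C(3,3) × 0.386^0 × 0.614^3 = 1 × 1.0000 × 0.23147554 = 0.231476
Relative intensity = 0.231476 / 0.436561 × 100 = 53.02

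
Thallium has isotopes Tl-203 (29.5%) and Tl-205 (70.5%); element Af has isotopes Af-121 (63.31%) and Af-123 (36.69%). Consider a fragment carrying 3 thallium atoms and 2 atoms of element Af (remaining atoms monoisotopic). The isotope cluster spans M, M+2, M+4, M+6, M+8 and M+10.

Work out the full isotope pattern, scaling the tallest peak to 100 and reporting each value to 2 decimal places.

Thallium pattern (n=3): 0.02567237 : 0.18405787 : 0.43986713 : 0.35040263
Element Af pattern (n=2): 0.40081561 : 0.46456878 : 0.13461561
Convolve the two distributions (both contribute in 2-u steps):
  M: 0.02567237×0.40081561 = 0.010290
  M+2: 0.02567237×0.46456878 + 0.18405787×0.40081561 = 0.085700
  M+4: 0.02567237×0.13461561 + 0.18405787×0.46456878 + 0.43986713×0.40081561 = 0.265269
  M+6: 0.18405787×0.13461561 + 0.43986713×0.46456878 + 0.35040263×0.40081561 = 0.369572
  M+8: 0.43986713×0.13461561 + 0.35040263×0.46456878 = 0.221999
  M+10: 0.35040263×0.13461561 = 0.047170
Scale to base peak (0.369572) = 100: 2.78 : 23.19 : 71.78 : 100.00 : 60.07 : 12.76

2.78 : 23.19 : 71.78 : 100.00 : 60.07 : 12.76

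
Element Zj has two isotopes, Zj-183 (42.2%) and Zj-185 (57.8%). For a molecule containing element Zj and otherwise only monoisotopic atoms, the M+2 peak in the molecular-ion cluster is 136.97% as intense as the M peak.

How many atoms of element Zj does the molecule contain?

1

With n Zj atoms, P(M+2)/P(M) = C(n,1)·p^(n−1)q / p^n = n·q/p = n · 0.578/0.422.
n = 1.3697 × 0.422/0.578 = 1.00 ≈ 1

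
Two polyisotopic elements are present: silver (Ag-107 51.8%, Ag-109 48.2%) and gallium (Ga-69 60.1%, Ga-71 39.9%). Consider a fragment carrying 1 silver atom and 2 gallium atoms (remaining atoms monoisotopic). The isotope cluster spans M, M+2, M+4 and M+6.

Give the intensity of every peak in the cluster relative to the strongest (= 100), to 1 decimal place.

44.3 : 100.0 : 74.2 : 18.2

Silver pattern (n=1): 0.5180 : 0.4820
Gallium pattern (n=2): 0.361201 : 0.479598 : 0.159201
Convolve the two distributions (both contribute in 2-u steps):
  M: 0.5180×0.361201 = 0.187102
  M+2: 0.5180×0.479598 + 0.4820×0.361201 = 0.422531
  M+4: 0.5180×0.159201 + 0.4820×0.479598 = 0.313632
  M+6: 0.4820×0.159201 = 0.076735
Scale to base peak (0.422531) = 100: 44.3 : 100.0 : 74.2 : 18.2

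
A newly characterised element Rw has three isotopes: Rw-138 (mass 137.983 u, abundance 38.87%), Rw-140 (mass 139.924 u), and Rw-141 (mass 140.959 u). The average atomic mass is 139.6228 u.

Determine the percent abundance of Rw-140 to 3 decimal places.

Let x and y be the fractions of Rw-140 and Rw-141. Then x + y = 1 − 0.3887 = 0.6113 and 139.924x + 140.959y = 139.6228 − 0.3887×137.983 = 85.9888079.
Substituting: 139.924x + 140.959(0.6113 − x) = 85.9888079
(139.924 − 140.959)x = -0.1794288  ⇒  x = 0.17336, y = 0.43794
Rw-140: 17.336%, Rw-141: 43.794%.

17.336%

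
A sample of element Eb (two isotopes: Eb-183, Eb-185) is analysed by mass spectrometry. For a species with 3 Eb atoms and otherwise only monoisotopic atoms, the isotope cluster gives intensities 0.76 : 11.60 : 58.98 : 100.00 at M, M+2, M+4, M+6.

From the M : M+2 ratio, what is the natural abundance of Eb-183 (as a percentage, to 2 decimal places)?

Write p for the Eb-183 fraction. I(M+2)/I(M) = [C(3,1)·p^2·(1−p)] / p^3 = 3·(1−p)/p = 11.60/0.76 = 15.2632
(1−p)/p = 15.2632/3 = 5.0877  ⇒  p = 1/(1 + 5.0877) = 0.1643
Eb-183: 16.43%, Eb-185: 83.57%.

16.43%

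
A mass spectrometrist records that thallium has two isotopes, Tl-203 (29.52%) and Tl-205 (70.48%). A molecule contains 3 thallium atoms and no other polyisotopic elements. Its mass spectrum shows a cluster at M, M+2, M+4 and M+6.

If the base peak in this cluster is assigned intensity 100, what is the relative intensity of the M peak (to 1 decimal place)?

5.8

Term probabilities: M 0.0257, M+2 0.1843, M+4 0.4399, M+6 0.3501. Base peak = M+4.
P(M+4) = C(3,2) × 0.2952^1 × 0.7048^2 = 3 × 0.2952 × 0.49674304 = 0.439916 (base)
P(M) = C(3,0) × 0.2952^3 × 0.7048^0 = 1 × 0.02572463 × 1.0000 = 0.025725
Relative intensity = 0.025725 / 0.439916 × 100 = 5.8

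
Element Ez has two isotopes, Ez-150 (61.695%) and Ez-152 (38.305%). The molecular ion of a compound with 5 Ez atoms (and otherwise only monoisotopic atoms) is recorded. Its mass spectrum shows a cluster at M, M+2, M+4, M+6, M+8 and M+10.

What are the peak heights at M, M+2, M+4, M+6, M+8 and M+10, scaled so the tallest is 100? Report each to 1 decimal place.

25.9 : 80.5 : 100.0 : 62.1 : 19.3 : 2.4

Each Ez atom is independently Ez-150 (p = 0.61695) or Ez-152 (q = 0.38305); the cluster is the binomial expansion (p + q)^5.
P(M) = 0.61695^5 = 0.089382
P(M+2) = 5 × 0.61695^4 × 0.38305^1 = 0.277476
P(M+4) = 10 × 0.61695^3 × 0.38305^2 = 0.344557
P(M+6) = 10 × 0.61695^2 × 0.38305^3 = 0.213927
P(M+8) = 5 × 0.61695^1 × 0.38305^4 = 0.066411
P(M+10) = 0.38305^5 = 0.008247
The M+4 peak is largest (0.344557); scaling to 100 gives 25.9 : 80.5 : 100.0 : 62.1 : 19.3 : 2.4.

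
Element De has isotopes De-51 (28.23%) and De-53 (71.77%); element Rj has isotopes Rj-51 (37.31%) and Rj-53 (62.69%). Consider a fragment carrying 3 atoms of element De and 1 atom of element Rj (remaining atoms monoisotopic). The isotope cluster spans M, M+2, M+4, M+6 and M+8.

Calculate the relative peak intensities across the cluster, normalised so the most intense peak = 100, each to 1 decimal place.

Element De pattern (n=3): 0.02249742 : 0.17158762 : 0.43623251 : 0.36968245
Element Rj pattern (n=1): 0.3731 : 0.6269
Convolve the two distributions (both contribute in 2-u steps):
  M: 0.02249742×0.3731 = 0.008394
  M+2: 0.02249742×0.6269 + 0.17158762×0.3731 = 0.078123
  M+4: 0.17158762×0.6269 + 0.43623251×0.3731 = 0.270327
  M+6: 0.43623251×0.6269 + 0.36968245×0.3731 = 0.411403
  M+8: 0.36968245×0.6269 = 0.231754
Scale to base peak (0.411403) = 100: 2.0 : 19.0 : 65.7 : 100.0 : 56.3

2.0 : 19.0 : 65.7 : 100.0 : 56.3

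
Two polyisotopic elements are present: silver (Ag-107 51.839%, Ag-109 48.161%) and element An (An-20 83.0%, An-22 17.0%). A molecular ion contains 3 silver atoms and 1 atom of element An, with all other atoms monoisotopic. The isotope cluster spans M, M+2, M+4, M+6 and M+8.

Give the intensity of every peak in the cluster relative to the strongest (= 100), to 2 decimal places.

31.64 : 94.67 : 100.00 : 42.16 : 5.20

Silver pattern (n=3): 0.13930601 : 0.38826655 : 0.36071887 : 0.11170857
Element An pattern (n=1): 0.8300 : 0.1700
Convolve the two distributions (both contribute in 2-u steps):
  M: 0.13930601×0.8300 = 0.115624
  M+2: 0.13930601×0.1700 + 0.38826655×0.8300 = 0.345943
  M+4: 0.38826655×0.1700 + 0.36071887×0.8300 = 0.365402
  M+6: 0.36071887×0.1700 + 0.11170857×0.8300 = 0.154040
  M+8: 0.11170857×0.1700 = 0.018990
Scale to base peak (0.365402) = 100: 31.64 : 94.67 : 100.00 : 42.16 : 5.20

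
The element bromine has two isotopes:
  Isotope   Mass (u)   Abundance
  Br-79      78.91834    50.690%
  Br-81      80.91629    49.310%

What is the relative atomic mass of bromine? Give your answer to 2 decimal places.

79.90 u

Ar = Σ fᵢ·mᵢ = 0.50690 × 78.91834 + 0.49310 × 80.91629
= 40.003707 + 39.899823 = 79.903530 u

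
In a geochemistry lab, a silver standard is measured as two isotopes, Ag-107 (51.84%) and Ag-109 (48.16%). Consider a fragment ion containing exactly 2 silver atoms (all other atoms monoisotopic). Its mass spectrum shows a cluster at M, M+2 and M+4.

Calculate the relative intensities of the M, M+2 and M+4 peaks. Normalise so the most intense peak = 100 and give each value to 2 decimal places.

53.82 : 100.00 : 46.45

The 2 Ag atoms are independent, so intensities follow the terms of (0.5184 + 0.4816)^2.
P(M) = 0.5184^2 = 0.268739
P(M+2) = 2 × 0.5184^1 × 0.4816^1 = 0.499323
P(M+4) = 0.4816^2 = 0.231939
The M+2 peak is largest (0.499323); scaling to 100 gives 53.82 : 100.00 : 46.45.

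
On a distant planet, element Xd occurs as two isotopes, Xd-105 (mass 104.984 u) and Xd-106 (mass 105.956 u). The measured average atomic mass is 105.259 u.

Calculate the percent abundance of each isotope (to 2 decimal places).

With x = fraction of Xd-105 (so Xd-106 is 1 − x):
104.984·x + 105.956·(1 − x) = 105.259
(104.984 − 105.956)·x = 105.259 − 105.956
x = -0.697 / -0.972 = 0.71708 → 71.71% Xd-105, 28.29% Xd-106.

Xd-105: 71.71%, Xd-106: 28.29%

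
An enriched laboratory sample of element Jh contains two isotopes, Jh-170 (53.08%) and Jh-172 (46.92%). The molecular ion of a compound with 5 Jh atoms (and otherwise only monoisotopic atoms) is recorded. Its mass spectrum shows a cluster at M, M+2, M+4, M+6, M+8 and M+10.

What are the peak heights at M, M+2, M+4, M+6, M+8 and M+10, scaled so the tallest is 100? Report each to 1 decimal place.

12.8 : 56.6 : 100.0 : 88.4 : 39.1 : 6.9

Expanding (0.5308 + 0.4692)^5:
P(M) = 0.5308^5 = 0.042136
P(M+2) = 5 × 0.5308^4 × 0.4692^1 = 0.186231
P(M+4) = 10 × 0.5308^3 × 0.4692^2 = 0.329237
P(M+6) = 10 × 0.5308^2 × 0.4692^3 = 0.291029
P(M+8) = 5 × 0.5308^1 × 0.4692^4 = 0.128627
P(M+10) = 0.4692^5 = 0.022740
The M+4 peak is largest (0.329237); scaling to 100 gives 12.8 : 56.6 : 100.0 : 88.4 : 39.1 : 6.9.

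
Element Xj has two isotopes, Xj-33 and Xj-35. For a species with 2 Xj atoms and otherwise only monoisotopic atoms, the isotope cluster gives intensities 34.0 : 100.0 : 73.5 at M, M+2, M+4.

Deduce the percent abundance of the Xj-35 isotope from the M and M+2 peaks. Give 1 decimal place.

59.5%

Let p = fractional abundance of Xj-33. I(M+2)/I(M) = [C(2,1)·p^1·(1−p)] / p^2 = 2·(1−p)/p = 100.0/34.0 = 2.9412
(1−p)/p = 2.9412/2 = 1.4706  ⇒  p = 1/(1 + 1.4706) = 0.4048
Xj-33: 40.5%, Xj-35: 59.5%.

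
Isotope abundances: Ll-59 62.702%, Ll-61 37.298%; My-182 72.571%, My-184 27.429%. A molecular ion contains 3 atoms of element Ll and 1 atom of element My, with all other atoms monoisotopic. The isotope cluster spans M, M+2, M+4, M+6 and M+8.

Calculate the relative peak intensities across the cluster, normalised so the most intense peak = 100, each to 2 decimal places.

46.24 : 100.00 : 80.28 : 28.29 : 3.68

Element Ll pattern (n=3): 0.24651547 : 0.43991583 : 0.26168193 : 0.05188677
Element My pattern (n=1): 0.72571 : 0.27429
Convolve the two distributions (both contribute in 2-u steps):
  M: 0.24651547×0.72571 = 0.178899
  M+2: 0.24651547×0.27429 + 0.43991583×0.72571 = 0.386868
  M+4: 0.43991583×0.27429 + 0.26168193×0.72571 = 0.310570
  M+6: 0.26168193×0.27429 + 0.05188677×0.72571 = 0.109431
  M+8: 0.05188677×0.27429 = 0.014232
Scale to base peak (0.386868) = 100: 46.24 : 100.00 : 80.28 : 28.29 : 3.68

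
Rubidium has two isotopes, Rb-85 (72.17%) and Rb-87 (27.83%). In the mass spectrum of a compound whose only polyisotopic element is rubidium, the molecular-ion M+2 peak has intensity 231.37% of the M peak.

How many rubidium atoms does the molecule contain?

6

With n Rb atoms, P(M+2)/P(M) = C(n,1)·p^(n−1)q / p^n = n·q/p = n · 0.2783/0.7217.
n = 2.3137 × 0.7217/0.2783 = 6.00 ≈ 6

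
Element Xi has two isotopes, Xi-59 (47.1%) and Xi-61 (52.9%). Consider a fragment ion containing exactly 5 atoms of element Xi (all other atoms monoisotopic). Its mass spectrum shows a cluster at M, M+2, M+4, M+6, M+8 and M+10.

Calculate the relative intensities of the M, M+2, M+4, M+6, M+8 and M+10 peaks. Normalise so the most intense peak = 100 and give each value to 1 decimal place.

7.1 : 39.6 : 89.0 : 100.0 : 56.2 : 12.6

Each Xi atom is independently Xi-59 (p = 0.471) or Xi-61 (q = 0.529); the cluster is the binomial expansion (p + q)^5.
P(M) = 0.471^5 = 0.023180
P(M+2) = 5 × 0.471^4 × 0.529^1 = 0.130170
P(M+4) = 10 × 0.471^3 × 0.529^2 = 0.292398
P(M+6) = 10 × 0.471^2 × 0.529^3 = 0.328404
P(M+8) = 5 × 0.471^1 × 0.529^4 = 0.184422
P(M+10) = 0.529^5 = 0.041427
The M+6 peak is largest (0.328404); scaling to 100 gives 7.1 : 39.6 : 89.0 : 100.0 : 56.2 : 12.6.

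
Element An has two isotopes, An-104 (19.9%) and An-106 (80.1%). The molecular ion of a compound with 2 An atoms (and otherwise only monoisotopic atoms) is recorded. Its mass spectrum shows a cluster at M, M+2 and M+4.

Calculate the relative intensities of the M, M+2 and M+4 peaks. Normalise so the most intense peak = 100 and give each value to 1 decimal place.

Each An atom is independently An-104 (p = 0.199) or An-106 (q = 0.801); the cluster is the binomial expansion (p + q)^2.
P(M) = 0.199^2 = 0.039601
P(M+2) = 2 × 0.199^1 × 0.801^1 = 0.318798
P(M+4) = 0.801^2 = 0.641601
The M+4 peak is largest (0.641601); scaling to 100 gives 6.2 : 49.7 : 100.0.

6.2 : 49.7 : 100.0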